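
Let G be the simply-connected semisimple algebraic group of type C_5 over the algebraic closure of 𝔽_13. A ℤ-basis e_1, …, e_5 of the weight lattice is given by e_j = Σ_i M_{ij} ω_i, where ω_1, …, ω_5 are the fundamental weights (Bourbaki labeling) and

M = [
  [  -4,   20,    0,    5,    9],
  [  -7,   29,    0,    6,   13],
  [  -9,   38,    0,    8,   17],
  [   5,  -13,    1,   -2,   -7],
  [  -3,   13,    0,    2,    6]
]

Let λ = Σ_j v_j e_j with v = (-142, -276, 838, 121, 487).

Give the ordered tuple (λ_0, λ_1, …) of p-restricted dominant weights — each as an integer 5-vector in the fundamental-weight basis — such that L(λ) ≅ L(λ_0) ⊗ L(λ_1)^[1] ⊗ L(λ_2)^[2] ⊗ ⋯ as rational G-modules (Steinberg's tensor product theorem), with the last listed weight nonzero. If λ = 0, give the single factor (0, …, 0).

((10, 8, 11, 0, 2), (2, 3, 2, 5, 0))

In the fundamental-weight basis, λ has coordinates c = M·v (v = (-142, -276, 838, 121, 487)):
  c_1 = (-4)·(-142) + (20)·(-276) + (0)·(838) + (5)·(121) + (9)·(487) = 36
  c_2 = (-7)·(-142) + (29)·(-276) + (0)·(838) + (6)·(121) + (13)·(487) = 47
  c_3 = (-9)·(-142) + (38)·(-276) + (0)·(838) + (8)·(121) + (17)·(487) = 37
  c_4 = (5)·(-142) + (-13)·(-276) + (1)·(838) + (-2)·(121) + (-7)·(487) = 65
  c_5 = (-3)·(-142) + (13)·(-276) + (0)·(838) + (2)·(121) + (6)·(487) = 2
Expand coordinatewise in base 13:
  c_1 = 36 = 10·13^0 + 2·13^1
  c_2 = 47 = 8·13^0 + 3·13^1
  c_3 = 37 = 11·13^0 + 2·13^1
  c_4 = 65 = 0·13^0 + 5·13^1
  c_5 = 2 = 2·13^0
Factor λ_0 = (10, 8, 11, 0, 2)
Factor λ_1 = (2, 3, 2, 5, 0)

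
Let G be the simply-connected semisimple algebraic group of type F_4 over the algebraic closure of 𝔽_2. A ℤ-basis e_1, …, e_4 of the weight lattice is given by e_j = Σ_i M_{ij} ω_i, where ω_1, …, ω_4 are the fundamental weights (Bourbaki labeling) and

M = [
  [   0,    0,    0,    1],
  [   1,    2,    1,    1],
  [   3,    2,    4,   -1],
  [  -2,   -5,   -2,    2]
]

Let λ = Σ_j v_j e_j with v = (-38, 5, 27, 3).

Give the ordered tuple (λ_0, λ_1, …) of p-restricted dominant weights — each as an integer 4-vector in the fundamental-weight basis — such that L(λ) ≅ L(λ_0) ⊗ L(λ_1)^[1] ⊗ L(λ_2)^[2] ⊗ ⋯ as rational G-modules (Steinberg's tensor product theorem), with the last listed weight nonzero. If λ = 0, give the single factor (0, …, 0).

((1, 0, 1, 1), (1, 1, 0, 1))

In the fundamental-weight basis, λ has coordinates c = M·v (v = (-38, 5, 27, 3)):
  c_1 = 0*-38 + 0*5 + 0*27 + 1*3 = 3
  c_2 = 1*-38 + 2*5 + 1*27 + 1*3 = 2
  c_3 = 3*-38 + 2*5 + 4*27 + -1*3 = 1
  c_4 = -2*-38 + -5*5 + -2*27 + 2*3 = 3
p = 2; digits c_i = Σ_j d_{ij}·2^j, 0 ≤ d_{ij} < 2:
  c_1 = 3 = 1·2^0 + 1·2^1
  c_2 = 2 = 0·2^0 + 1·2^1
  c_3 = 1 = 1·2^0
  c_4 = 3 = 1·2^0 + 1·2^1
Factor λ_0 = (1, 0, 1, 1)
Factor λ_1 = (1, 1, 0, 1)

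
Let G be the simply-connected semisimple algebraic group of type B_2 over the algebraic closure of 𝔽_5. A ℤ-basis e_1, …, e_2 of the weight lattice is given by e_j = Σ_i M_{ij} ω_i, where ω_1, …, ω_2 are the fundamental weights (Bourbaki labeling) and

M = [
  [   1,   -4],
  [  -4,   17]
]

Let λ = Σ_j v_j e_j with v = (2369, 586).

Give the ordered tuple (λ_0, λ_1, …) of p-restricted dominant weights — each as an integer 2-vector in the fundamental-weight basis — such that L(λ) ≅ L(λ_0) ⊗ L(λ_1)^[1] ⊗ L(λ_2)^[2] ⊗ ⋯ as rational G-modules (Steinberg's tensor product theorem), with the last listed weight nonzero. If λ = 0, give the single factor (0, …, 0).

((0, 1), (0, 2), (1, 4), (0, 3))

In the fundamental-weight basis, λ has coordinates c = M·v (v = (2369, 586)):
  c_1 = 1·2369 + (-4)·(586) = 25
  c_2 = (-4)·(2369) + 17·586 = 486
p = 5; digits c_i = Σ_j d_{ij}·5^j, 0 ≤ d_{ij} < 5:
  c_1 = 25 = 0·5^0 + 0·5^1 + 1·5^2
  c_2 = 486 = 1·5^0 + 2·5^1 + 4·5^2 + 3·5^3
p-restricted factor λ_0 = (0, 1)
p-restricted factor λ_1 = (0, 2)
p-restricted factor λ_2 = (1, 4)
p-restricted factor λ_3 = (0, 3)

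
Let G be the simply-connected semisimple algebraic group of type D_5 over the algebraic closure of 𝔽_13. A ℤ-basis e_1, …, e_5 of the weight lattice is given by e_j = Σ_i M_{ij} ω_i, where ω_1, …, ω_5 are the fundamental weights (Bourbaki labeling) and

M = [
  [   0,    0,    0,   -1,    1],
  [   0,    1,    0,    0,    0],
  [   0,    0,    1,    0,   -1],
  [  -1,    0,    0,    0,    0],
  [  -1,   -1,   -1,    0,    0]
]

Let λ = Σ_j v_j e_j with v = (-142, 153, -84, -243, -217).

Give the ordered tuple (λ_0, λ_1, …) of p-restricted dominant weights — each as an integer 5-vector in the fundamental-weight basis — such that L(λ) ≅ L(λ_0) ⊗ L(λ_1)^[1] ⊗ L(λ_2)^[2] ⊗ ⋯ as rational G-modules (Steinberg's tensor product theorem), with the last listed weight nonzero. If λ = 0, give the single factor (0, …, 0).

Change of basis e → ω: c = M·v where v = (-142, 153, -84, -243, -217):
  c_1 = (0)·(-142) + 0·153 + (0)·(-84) + (-1)·(-243) + (1)·(-217) = 26
  c_2 = (0)·(-142) + 1·153 + (0)·(-84) + (0)·(-243) + (0)·(-217) = 153
  c_3 = (0)·(-142) + 0·153 + (1)·(-84) + (0)·(-243) + (-1)·(-217) = 133
  c_4 = (-1)·(-142) + 0·153 + (0)·(-84) + (0)·(-243) + (0)·(-217) = 142
  c_5 = (-1)·(-142) + (-1)·(153) + (-1)·(-84) + (0)·(-243) + (0)·(-217) = 73
Writing each c_i in base p = 13:
  c_1 = 26 = 0·13^0 + 2·13^1
  c_2 = 153 = 10·13^0 + 11·13^1
  c_3 = 133 = 3·13^0 + 10·13^1
  c_4 = 142 = 12·13^0 + 10·13^1
  c_5 = 73 = 8·13^0 + 5·13^1
p-restricted factor λ_0 = (0, 10, 3, 12, 8)
p-restricted factor λ_1 = (2, 11, 10, 10, 5)

((0, 10, 3, 12, 8), (2, 11, 10, 10, 5))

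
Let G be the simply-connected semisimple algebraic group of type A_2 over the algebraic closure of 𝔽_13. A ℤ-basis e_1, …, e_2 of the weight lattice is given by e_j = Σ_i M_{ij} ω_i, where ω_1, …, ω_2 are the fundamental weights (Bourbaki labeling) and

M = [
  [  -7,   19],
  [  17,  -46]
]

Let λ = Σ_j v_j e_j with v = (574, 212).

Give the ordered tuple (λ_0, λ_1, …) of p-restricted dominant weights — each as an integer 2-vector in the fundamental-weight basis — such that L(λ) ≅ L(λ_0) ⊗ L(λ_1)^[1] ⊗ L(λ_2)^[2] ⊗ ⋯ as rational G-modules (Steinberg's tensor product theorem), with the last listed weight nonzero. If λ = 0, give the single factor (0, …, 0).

((10, 6),)

In the fundamental-weight basis, λ has coordinates c = M·v (v = (574, 212)):
  c_1 = (-7)·(574) + (19)·(212) = 10
  c_2 = (17)·(574) + (-46)·(212) = 6
Writing each c_i in base p = 13:
  c_1 = 10 = 10·13^0
  c_2 = 6 = 6·13^0
λ_0 = (10, 6)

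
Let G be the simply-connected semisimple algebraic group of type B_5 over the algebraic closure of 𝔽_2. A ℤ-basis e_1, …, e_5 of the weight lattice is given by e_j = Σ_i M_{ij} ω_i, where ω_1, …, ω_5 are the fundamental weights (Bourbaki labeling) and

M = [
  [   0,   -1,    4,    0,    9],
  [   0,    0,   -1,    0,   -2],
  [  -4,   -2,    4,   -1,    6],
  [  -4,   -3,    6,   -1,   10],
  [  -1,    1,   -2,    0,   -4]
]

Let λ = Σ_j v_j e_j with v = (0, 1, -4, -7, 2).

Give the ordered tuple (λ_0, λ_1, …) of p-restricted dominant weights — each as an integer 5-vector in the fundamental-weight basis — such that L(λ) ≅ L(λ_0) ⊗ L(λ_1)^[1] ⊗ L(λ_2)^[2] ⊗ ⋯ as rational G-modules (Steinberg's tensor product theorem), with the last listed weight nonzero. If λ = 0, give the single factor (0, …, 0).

((1, 0, 1, 0, 1),)

ω-coordinates c = M·v, v = (0, 1, -4, -7, 2):
  c_1 = 0·0 + (-1)·(1) + (4)·(-4) + (0)·(-7) + 9·2 = 1
  c_2 = 0·0 + 0·1 + (-1)·(-4) + (0)·(-7) + (-2)·(2) = 0
  c_3 = (-4)·(0) + (-2)·(1) + (4)·(-4) + (-1)·(-7) + 6·2 = 1
  c_4 = (-4)·(0) + (-3)·(1) + (6)·(-4) + (-1)·(-7) + 10·2 = 0
  c_5 = (-1)·(0) + 1·1 + (-2)·(-4) + (0)·(-7) + (-4)·(2) = 1
Expand coordinatewise in base 2:
  c_1 = 1 = 1·2^0
  c_2 = 0
  c_3 = 1 = 1·2^0
  c_4 = 0
  c_5 = 1 = 1·2^0
p-restricted factor λ_0 = (1, 0, 1, 0, 1)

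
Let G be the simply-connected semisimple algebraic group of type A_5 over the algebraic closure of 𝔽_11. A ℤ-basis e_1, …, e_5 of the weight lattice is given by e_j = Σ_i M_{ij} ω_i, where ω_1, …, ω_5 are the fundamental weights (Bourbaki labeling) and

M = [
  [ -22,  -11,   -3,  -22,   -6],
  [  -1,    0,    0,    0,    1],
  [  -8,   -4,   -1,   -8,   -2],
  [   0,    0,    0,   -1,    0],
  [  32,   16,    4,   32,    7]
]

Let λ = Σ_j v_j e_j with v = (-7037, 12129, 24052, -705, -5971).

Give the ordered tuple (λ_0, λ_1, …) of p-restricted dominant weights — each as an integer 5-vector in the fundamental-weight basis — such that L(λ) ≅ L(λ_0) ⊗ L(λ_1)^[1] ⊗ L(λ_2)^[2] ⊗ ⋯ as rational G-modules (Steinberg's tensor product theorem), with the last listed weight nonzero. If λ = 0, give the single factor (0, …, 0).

Change of basis e → ω: c = M·v where v = (-7037, 12129, 24052, -705, -5971):
  c_1 = (-22)·(-7037) + (-11)·(12129) + (-3)·(24052) + (-22)·(-705) + (-6)·(-5971) = 575
  c_2 = (-1)·(-7037) + (0)·(12129) + (0)·(24052) + (0)·(-705) + (1)·(-5971) = 1066
  c_3 = (-8)·(-7037) + (-4)·(12129) + (-1)·(24052) + (-8)·(-705) + (-2)·(-5971) = 1310
  c_4 = (0)·(-7037) + (0)·(12129) + (0)·(24052) + (-1)·(-705) + (0)·(-5971) = 705
  c_5 = (32)·(-7037) + (16)·(12129) + (4)·(24052) + (32)·(-705) + (7)·(-5971) = 731
Base-11 expansion of each c_i:
  c_1 = 575 = 3·11^0 + 8·11^1 + 4·11^2
  c_2 = 1066 = 10·11^0 + 8·11^1 + 8·11^2
  c_3 = 1310 = 1·11^0 + 9·11^1 + 10·11^2
  c_4 = 705 = 1·11^0 + 9·11^1 + 5·11^2
  c_5 = 731 = 5·11^0 + 0·11^1 + 6·11^2
λ_0 = (3, 10, 1, 1, 5)
λ_1 = (8, 8, 9, 9, 0)
λ_2 = (4, 8, 10, 5, 6)

((3, 10, 1, 1, 5), (8, 8, 9, 9, 0), (4, 8, 10, 5, 6))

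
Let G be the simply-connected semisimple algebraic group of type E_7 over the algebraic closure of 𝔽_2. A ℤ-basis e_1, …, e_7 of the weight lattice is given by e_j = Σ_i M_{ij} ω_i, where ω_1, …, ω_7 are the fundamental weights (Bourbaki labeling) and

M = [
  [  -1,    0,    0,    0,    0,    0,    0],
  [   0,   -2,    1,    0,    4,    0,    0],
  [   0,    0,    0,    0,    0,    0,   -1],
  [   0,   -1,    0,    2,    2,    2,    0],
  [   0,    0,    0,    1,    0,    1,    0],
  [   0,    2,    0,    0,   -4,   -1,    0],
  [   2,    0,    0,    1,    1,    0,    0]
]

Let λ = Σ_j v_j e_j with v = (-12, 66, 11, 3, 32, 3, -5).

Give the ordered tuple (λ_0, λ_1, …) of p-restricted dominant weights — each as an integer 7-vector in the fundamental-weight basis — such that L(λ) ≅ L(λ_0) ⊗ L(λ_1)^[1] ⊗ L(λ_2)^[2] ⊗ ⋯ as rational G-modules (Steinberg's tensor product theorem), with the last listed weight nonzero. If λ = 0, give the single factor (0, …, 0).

((0, 1, 1, 0, 0, 1, 1), (0, 1, 0, 1, 1, 0, 1), (1, 1, 1, 0, 1, 0, 0), (1, 0, 0, 1, 0, 0, 1))

ω-coordinates c = M·v, v = (-12, 66, 11, 3, 32, 3, -5):
  c_1 = (-1)·(-12) + (0)·(66) + (0)·(11) + (0)·(3) + (0)·(32) + (0)·(3) + (0)·(-5) = 12
  c_2 = (0)·(-12) + (-2)·(66) + (1)·(11) + (0)·(3) + (4)·(32) + (0)·(3) + (0)·(-5) = 7
  c_3 = (0)·(-12) + (0)·(66) + (0)·(11) + (0)·(3) + (0)·(32) + (0)·(3) + (-1)·(-5) = 5
  c_4 = (0)·(-12) + (-1)·(66) + (0)·(11) + (2)·(3) + (2)·(32) + (2)·(3) + (0)·(-5) = 10
  c_5 = (0)·(-12) + (0)·(66) + (0)·(11) + (1)·(3) + (0)·(32) + (1)·(3) + (0)·(-5) = 6
  c_6 = (0)·(-12) + (2)·(66) + (0)·(11) + (0)·(3) + (-4)·(32) + (-1)·(3) + (0)·(-5) = 1
  c_7 = (2)·(-12) + (0)·(66) + (0)·(11) + (1)·(3) + (1)·(32) + (0)·(3) + (0)·(-5) = 11
Expand coordinatewise in base 2:
  c_1 = 12 = 0·2^0 + 0·2^1 + 1·2^2 + 1·2^3
  c_2 = 7 = 1·2^0 + 1·2^1 + 1·2^2
  c_3 = 5 = 1·2^0 + 0·2^1 + 1·2^2
  c_4 = 10 = 0·2^0 + 1·2^1 + 0·2^2 + 1·2^3
  c_5 = 6 = 0·2^0 + 1·2^1 + 1·2^2
  c_6 = 1 = 1·2^0
  c_7 = 11 = 1·2^0 + 1·2^1 + 0·2^2 + 1·2^3
λ_0 = (0, 1, 1, 0, 0, 1, 1)
λ_1 = (0, 1, 0, 1, 1, 0, 1)
λ_2 = (1, 1, 1, 0, 1, 0, 0)
λ_3 = (1, 0, 0, 1, 0, 0, 1)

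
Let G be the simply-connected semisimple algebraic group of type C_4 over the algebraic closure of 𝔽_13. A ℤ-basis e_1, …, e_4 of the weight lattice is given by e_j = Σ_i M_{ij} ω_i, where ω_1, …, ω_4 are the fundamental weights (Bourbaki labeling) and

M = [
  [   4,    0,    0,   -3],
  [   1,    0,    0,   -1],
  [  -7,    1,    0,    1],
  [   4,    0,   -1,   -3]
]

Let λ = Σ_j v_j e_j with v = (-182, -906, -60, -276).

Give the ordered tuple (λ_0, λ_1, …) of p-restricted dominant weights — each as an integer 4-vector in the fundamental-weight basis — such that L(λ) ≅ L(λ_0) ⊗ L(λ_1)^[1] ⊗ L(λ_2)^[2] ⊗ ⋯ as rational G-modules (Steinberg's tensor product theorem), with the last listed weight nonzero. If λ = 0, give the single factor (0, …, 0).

Change of basis e → ω: c = M·v where v = (-182, -906, -60, -276):
  c_1 = 4*-182 + 0*-906 + 0*-60 + -3*-276 = 100
  c_2 = 1*-182 + 0*-906 + 0*-60 + -1*-276 = 94
  c_3 = -7*-182 + 1*-906 + 0*-60 + 1*-276 = 92
  c_4 = 4*-182 + 0*-906 + -1*-60 + -3*-276 = 160
Writing each c_i in base p = 13:
  c_1 = 100 = 9·13^0 + 7·13^1
  c_2 = 94 = 3·13^0 + 7·13^1
  c_3 = 92 = 1·13^0 + 7·13^1
  c_4 = 160 = 4·13^0 + 12·13^1
λ_0 = (9, 3, 1, 4)
λ_1 = (7, 7, 7, 12)

((9, 3, 1, 4), (7, 7, 7, 12))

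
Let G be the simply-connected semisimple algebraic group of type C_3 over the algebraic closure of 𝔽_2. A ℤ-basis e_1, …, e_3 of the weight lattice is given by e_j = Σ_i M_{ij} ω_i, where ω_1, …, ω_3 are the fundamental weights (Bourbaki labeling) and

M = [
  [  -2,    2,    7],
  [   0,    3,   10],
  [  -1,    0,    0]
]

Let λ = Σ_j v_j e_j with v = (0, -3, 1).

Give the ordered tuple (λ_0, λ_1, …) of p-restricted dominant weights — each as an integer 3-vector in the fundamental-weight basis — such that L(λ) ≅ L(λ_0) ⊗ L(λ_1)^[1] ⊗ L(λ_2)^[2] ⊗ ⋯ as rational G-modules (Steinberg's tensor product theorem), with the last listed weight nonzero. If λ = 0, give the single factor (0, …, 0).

((1, 1, 0),)

Converting to the ω-basis (c_i = row i of M dotted with v = (0, -3, 1)):
  c_1 = (-2)·(0) + (2)·(-3) + (7)·(1) = 1
  c_2 = (0)·(0) + (3)·(-3) + (10)·(1) = 1
  c_3 = (-1)·(0) + (0)·(-3) + (0)·(1) = 0
p = 2; digits c_i = Σ_j d_{ij}·2^j, 0 ≤ d_{ij} < 2:
  c_1 = 1 = 1·2^0
  c_2 = 1 = 1·2^0
  c_3 = 0
λ_0 = (1, 1, 0)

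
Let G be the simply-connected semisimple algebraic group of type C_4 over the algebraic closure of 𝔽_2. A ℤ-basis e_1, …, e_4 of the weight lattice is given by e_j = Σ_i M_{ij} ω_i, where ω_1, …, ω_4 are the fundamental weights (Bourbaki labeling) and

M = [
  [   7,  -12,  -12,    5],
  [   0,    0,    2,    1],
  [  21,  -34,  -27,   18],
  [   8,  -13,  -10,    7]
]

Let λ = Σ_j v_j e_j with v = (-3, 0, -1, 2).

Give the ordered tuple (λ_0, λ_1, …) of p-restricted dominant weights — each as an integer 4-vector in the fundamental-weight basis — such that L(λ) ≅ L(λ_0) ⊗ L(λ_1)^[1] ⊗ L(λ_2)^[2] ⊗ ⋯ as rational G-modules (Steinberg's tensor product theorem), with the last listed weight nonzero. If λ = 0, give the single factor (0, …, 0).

In the fundamental-weight basis, λ has coordinates c = M·v (v = (-3, 0, -1, 2)):
  c_1 = (7)·(-3) + (-12)·(0) + (-12)·(-1) + (5)·(2) = 1
  c_2 = (0)·(-3) + (0)·(0) + (2)·(-1) + (1)·(2) = 0
  c_3 = (21)·(-3) + (-34)·(0) + (-27)·(-1) + (18)·(2) = 0
  c_4 = (8)·(-3) + (-13)·(0) + (-10)·(-1) + (7)·(2) = 0
Base-2 expansion of each c_i:
  c_1 = 1 = 1·2^0
  c_2 = 0
  c_3 = 0
  c_4 = 0
λ_0 = (1, 0, 0, 0)

((1, 0, 0, 0),)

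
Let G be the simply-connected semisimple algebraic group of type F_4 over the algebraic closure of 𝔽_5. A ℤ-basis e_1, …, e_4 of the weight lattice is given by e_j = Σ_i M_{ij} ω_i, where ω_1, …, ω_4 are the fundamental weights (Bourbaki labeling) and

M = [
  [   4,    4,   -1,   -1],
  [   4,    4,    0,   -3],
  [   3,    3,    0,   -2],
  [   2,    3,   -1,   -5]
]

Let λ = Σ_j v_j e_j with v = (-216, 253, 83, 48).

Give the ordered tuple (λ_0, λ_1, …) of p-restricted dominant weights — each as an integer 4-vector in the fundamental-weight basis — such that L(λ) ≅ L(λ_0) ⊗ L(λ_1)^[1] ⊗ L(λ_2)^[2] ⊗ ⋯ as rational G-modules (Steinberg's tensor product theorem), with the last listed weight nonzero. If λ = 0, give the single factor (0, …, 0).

((2, 4, 0, 4), (3, 0, 3, 0))

ω-coordinates c = M·v, v = (-216, 253, 83, 48):
  c_1 = 4*-216 + 4*253 + -1*83 + -1*48 = 17
  c_2 = 4*-216 + 4*253 + 0*83 + -3*48 = 4
  c_3 = 3*-216 + 3*253 + 0*83 + -2*48 = 15
  c_4 = 2*-216 + 3*253 + -1*83 + -5*48 = 4
Expand coordinatewise in base 5:
  c_1 = 17 = 2·5^0 + 3·5^1
  c_2 = 4 = 4·5^0
  c_3 = 15 = 0·5^0 + 3·5^1
  c_4 = 4 = 4·5^0
p-restricted factor λ_0 = (2, 4, 0, 4)
p-restricted factor λ_1 = (3, 0, 3, 0)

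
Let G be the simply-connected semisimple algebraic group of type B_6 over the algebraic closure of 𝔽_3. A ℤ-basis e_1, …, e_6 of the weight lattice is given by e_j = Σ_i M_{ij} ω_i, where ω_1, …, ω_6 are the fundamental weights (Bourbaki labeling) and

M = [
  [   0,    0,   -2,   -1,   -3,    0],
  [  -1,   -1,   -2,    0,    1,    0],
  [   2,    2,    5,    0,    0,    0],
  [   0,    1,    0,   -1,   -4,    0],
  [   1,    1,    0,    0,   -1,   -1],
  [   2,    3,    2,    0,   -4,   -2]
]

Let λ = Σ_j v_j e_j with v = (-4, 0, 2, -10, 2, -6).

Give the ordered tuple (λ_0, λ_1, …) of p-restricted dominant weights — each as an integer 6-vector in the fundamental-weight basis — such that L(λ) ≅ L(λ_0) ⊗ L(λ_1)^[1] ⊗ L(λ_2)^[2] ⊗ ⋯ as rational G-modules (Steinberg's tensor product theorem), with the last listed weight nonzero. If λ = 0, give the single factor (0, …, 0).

((0, 2, 2, 2, 0, 0),)

In the fundamental-weight basis, λ has coordinates c = M·v (v = (-4, 0, 2, -10, 2, -6)):
  c_1 = (0)·(-4) + (0)·(0) + (-2)·(2) + (-1)·(-10) + (-3)·(2) + (0)·(-6) = 0
  c_2 = (-1)·(-4) + (-1)·(0) + (-2)·(2) + (0)·(-10) + (1)·(2) + (0)·(-6) = 2
  c_3 = (2)·(-4) + (2)·(0) + (5)·(2) + (0)·(-10) + (0)·(2) + (0)·(-6) = 2
  c_4 = (0)·(-4) + (1)·(0) + (0)·(2) + (-1)·(-10) + (-4)·(2) + (0)·(-6) = 2
  c_5 = (1)·(-4) + (1)·(0) + (0)·(2) + (0)·(-10) + (-1)·(2) + (-1)·(-6) = 0
  c_6 = (2)·(-4) + (3)·(0) + (2)·(2) + (0)·(-10) + (-4)·(2) + (-2)·(-6) = 0
Expand coordinatewise in base 3:
  c_1 = 0
  c_2 = 2 = 2·3^0
  c_3 = 2 = 2·3^0
  c_4 = 2 = 2·3^0
  c_5 = 0
  c_6 = 0
Factor λ_0 = (0, 2, 2, 2, 0, 0)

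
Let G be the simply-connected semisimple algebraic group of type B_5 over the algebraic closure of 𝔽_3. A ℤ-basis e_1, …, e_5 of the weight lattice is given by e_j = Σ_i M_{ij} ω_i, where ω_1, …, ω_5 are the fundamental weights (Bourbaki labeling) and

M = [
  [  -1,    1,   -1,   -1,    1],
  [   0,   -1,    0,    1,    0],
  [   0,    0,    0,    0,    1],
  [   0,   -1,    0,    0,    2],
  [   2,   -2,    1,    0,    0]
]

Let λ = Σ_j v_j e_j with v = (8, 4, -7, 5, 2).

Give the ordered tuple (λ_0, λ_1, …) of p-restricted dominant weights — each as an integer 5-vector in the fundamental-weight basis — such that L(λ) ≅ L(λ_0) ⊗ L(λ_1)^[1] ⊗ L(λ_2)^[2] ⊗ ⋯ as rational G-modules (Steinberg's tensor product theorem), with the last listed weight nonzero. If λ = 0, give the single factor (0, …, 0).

((0, 1, 2, 0, 1),)

In the fundamental-weight basis, λ has coordinates c = M·v (v = (8, 4, -7, 5, 2)):
  c_1 = (-1)·(8) + 1·4 + (-1)·(-7) + (-1)·(5) + 1·2 = 0
  c_2 = 0·8 + (-1)·(4) + (0)·(-7) + 1·5 + 0·2 = 1
  c_3 = 0·8 + 0·4 + (0)·(-7) + 0·5 + 1·2 = 2
  c_4 = 0·8 + (-1)·(4) + (0)·(-7) + 0·5 + 2·2 = 0
  c_5 = 2·8 + (-2)·(4) + (1)·(-7) + 0·5 + 0·2 = 1
Writing each c_i in base p = 3:
  c_1 = 0
  c_2 = 1 = 1·3^0
  c_3 = 2 = 2·3^0
  c_4 = 0
  c_5 = 1 = 1·3^0
λ_0 = (0, 1, 2, 0, 1)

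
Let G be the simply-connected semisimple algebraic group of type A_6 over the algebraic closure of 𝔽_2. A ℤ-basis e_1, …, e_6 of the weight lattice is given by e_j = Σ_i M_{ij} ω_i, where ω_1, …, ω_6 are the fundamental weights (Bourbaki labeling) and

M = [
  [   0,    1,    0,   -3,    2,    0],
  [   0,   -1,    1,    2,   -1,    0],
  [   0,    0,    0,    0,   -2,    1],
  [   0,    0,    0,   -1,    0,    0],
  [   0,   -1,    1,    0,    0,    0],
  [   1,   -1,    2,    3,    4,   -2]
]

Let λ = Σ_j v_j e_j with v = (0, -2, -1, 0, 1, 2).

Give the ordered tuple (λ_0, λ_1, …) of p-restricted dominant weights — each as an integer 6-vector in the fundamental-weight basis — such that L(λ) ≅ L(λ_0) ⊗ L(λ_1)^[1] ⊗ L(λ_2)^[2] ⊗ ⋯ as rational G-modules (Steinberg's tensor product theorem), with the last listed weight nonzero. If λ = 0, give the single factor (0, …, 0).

Change of basis e → ω: c = M·v where v = (0, -2, -1, 0, 1, 2):
  c_1 = (0)·(0) + (1)·(-2) + (0)·(-1) + (-3)·(0) + (2)·(1) + (0)·(2) = 0
  c_2 = (0)·(0) + (-1)·(-2) + (1)·(-1) + (2)·(0) + (-1)·(1) + (0)·(2) = 0
  c_3 = (0)·(0) + (0)·(-2) + (0)·(-1) + (0)·(0) + (-2)·(1) + (1)·(2) = 0
  c_4 = (0)·(0) + (0)·(-2) + (0)·(-1) + (-1)·(0) + (0)·(1) + (0)·(2) = 0
  c_5 = (0)·(0) + (-1)·(-2) + (1)·(-1) + (0)·(0) + (0)·(1) + (0)·(2) = 1
  c_6 = (1)·(0) + (-1)·(-2) + (2)·(-1) + (3)·(0) + (4)·(1) + (-2)·(2) = 0
Writing each c_i in base p = 2:
  c_1 = 0
  c_2 = 0
  c_3 = 0
  c_4 = 0
  c_5 = 1 = 1·2^0
  c_6 = 0
p-restricted factor λ_0 = (0, 0, 0, 0, 1, 0)

((0, 0, 0, 0, 1, 0),)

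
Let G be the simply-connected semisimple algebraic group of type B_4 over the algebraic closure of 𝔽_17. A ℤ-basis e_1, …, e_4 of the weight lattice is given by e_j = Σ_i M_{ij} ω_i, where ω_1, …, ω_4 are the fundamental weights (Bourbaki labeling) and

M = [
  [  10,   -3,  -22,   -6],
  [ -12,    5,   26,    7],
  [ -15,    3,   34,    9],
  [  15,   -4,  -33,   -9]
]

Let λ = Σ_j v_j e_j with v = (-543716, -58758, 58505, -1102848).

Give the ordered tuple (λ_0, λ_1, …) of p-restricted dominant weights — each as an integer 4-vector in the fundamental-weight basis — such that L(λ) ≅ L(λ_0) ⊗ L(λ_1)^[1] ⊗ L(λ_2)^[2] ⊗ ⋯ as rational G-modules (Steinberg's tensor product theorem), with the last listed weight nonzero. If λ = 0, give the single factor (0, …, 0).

In the fundamental-weight basis, λ has coordinates c = M·v (v = (-543716, -58758, 58505, -1102848)):
  c_1 = 10*-543716 + -3*-58758 + -22*58505 + -6*-1102848 = 69092
  c_2 = -12*-543716 + 5*-58758 + 26*58505 + 7*-1102848 = 31996
  c_3 = -15*-543716 + 3*-58758 + 34*58505 + 9*-1102848 = 43004
  c_4 = 15*-543716 + -4*-58758 + -33*58505 + -9*-1102848 = 74259
Writing each c_i in base p = 17:
  c_1 = 69092 = 4·17^0 + 1·17^1 + 1·17^2 + 14·17^3
  c_2 = 31996 = 2·17^0 + 12·17^1 + 8·17^2 + 6·17^3
  c_3 = 43004 = 11·17^0 + 13·17^1 + 12·17^2 + 8·17^3
  c_4 = 74259 = 3·17^0 + 16·17^1 + 1·17^2 + 15·17^3
p-restricted factor λ_0 = (4, 2, 11, 3)
p-restricted factor λ_1 = (1, 12, 13, 16)
p-restricted factor λ_2 = (1, 8, 12, 1)
p-restricted factor λ_3 = (14, 6, 8, 15)

((4, 2, 11, 3), (1, 12, 13, 16), (1, 8, 12, 1), (14, 6, 8, 15))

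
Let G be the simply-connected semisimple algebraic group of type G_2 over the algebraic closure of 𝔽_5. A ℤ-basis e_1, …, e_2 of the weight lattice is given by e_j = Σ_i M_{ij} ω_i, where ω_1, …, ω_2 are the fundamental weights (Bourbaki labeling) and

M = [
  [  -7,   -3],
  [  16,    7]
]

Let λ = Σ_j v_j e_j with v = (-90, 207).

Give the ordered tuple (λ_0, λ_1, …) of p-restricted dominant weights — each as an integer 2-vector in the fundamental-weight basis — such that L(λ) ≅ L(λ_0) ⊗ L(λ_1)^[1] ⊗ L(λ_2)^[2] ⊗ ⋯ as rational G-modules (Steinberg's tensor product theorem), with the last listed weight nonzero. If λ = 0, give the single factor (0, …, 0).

Converting to the ω-basis (c_i = row i of M dotted with v = (-90, 207)):
  c_1 = (-7)·(-90) + (-3)·(207) = 9
  c_2 = (16)·(-90) + 7·207 = 9
Base-5 expansion of each c_i:
  c_1 = 9 = 4·5^0 + 1·5^1
  c_2 = 9 = 4·5^0 + 1·5^1
p-restricted factor λ_0 = (4, 4)
p-restricted factor λ_1 = (1, 1)

((4, 4), (1, 1))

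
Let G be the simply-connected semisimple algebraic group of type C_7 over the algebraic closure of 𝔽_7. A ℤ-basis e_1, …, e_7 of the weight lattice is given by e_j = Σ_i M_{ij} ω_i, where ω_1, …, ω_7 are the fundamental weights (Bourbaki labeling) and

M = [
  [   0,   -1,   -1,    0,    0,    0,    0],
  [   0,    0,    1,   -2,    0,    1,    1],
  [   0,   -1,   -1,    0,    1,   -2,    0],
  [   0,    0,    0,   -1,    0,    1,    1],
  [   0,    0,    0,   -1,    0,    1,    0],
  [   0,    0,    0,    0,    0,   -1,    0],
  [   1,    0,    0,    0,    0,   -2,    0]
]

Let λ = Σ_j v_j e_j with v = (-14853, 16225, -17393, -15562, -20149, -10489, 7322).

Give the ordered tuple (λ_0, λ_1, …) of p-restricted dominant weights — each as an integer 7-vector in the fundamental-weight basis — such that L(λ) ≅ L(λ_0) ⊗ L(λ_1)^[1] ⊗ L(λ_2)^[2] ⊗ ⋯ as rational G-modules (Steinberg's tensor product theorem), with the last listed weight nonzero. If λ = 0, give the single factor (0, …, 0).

ω-coordinates c = M·v, v = (-14853, 16225, -17393, -15562, -20149, -10489, 7322):
  c_1 = 0*-14853 + -1*16225 + -1*-17393 + 0*-15562 + 0*-20149 + 0*-10489 + 0*7322 = 1168
  c_2 = 0*-14853 + 0*16225 + 1*-17393 + -2*-15562 + 0*-20149 + 1*-10489 + 1*7322 = 10564
  c_3 = 0*-14853 + -1*16225 + -1*-17393 + 0*-15562 + 1*-20149 + -2*-10489 + 0*7322 = 1997
  c_4 = 0*-14853 + 0*16225 + 0*-17393 + -1*-15562 + 0*-20149 + 1*-10489 + 1*7322 = 12395
  c_5 = 0*-14853 + 0*16225 + 0*-17393 + -1*-15562 + 0*-20149 + 1*-10489 + 0*7322 = 5073
  c_6 = 0*-14853 + 0*16225 + 0*-17393 + 0*-15562 + 0*-20149 + -1*-10489 + 0*7322 = 10489
  c_7 = 1*-14853 + 0*16225 + 0*-17393 + 0*-15562 + 0*-20149 + -2*-10489 + 0*7322 = 6125
p = 7; digits c_i = Σ_j d_{ij}·7^j, 0 ≤ d_{ij} < 7:
  c_1 = 1168 = 6·7^0 + 5·7^1 + 2·7^2 + 3·7^3
  c_2 = 10564 = 1·7^0 + 4·7^1 + 5·7^2 + 2·7^3 + 4·7^4
  c_3 = 1997 = 2·7^0 + 5·7^1 + 5·7^2 + 5·7^3
  c_4 = 12395 = 5·7^0 + 6·7^1 + 0·7^2 + 1·7^3 + 5·7^4
  c_5 = 5073 = 5·7^0 + 3·7^1 + 5·7^2 + 0·7^3 + 2·7^4
  c_6 = 10489 = 3·7^0 + 0·7^1 + 4·7^2 + 2·7^3 + 4·7^4
  c_7 = 6125 = 0·7^0 + 0·7^1 + 6·7^2 + 3·7^3 + 2·7^4
p-restricted factor λ_0 = (6, 1, 2, 5, 5, 3, 0)
p-restricted factor λ_1 = (5, 4, 5, 6, 3, 0, 0)
p-restricted factor λ_2 = (2, 5, 5, 0, 5, 4, 6)
p-restricted factor λ_3 = (3, 2, 5, 1, 0, 2, 3)
p-restricted factor λ_4 = (0, 4, 0, 5, 2, 4, 2)

((6, 1, 2, 5, 5, 3, 0), (5, 4, 5, 6, 3, 0, 0), (2, 5, 5, 0, 5, 4, 6), (3, 2, 5, 1, 0, 2, 3), (0, 4, 0, 5, 2, 4, 2))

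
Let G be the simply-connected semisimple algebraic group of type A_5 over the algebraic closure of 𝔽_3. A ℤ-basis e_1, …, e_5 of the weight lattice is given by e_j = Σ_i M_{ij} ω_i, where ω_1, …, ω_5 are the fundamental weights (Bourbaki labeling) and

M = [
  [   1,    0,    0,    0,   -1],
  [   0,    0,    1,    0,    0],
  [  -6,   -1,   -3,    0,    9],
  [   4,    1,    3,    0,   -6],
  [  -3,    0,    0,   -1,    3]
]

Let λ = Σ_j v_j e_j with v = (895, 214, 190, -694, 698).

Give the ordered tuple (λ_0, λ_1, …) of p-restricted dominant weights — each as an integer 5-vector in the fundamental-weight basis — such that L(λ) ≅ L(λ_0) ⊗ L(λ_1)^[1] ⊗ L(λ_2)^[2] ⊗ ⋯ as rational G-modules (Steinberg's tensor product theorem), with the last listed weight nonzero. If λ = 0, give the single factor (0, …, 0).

((2, 1, 2, 2, 1), (2, 0, 0, 1, 1), (0, 0, 2, 1, 2), (1, 1, 1, 0, 0), (2, 2, 1, 2, 1))

Change of basis e → ω: c = M·v where v = (895, 214, 190, -694, 698):
  c_1 = (1)·(895) + (0)·(214) + (0)·(190) + (0)·(-694) + (-1)·(698) = 197
  c_2 = (0)·(895) + (0)·(214) + (1)·(190) + (0)·(-694) + (0)·(698) = 190
  c_3 = (-6)·(895) + (-1)·(214) + (-3)·(190) + (0)·(-694) + (9)·(698) = 128
  c_4 = (4)·(895) + (1)·(214) + (3)·(190) + (0)·(-694) + (-6)·(698) = 176
  c_5 = (-3)·(895) + (0)·(214) + (0)·(190) + (-1)·(-694) + (3)·(698) = 103
p = 3; digits c_i = Σ_j d_{ij}·3^j, 0 ≤ d_{ij} < 3:
  c_1 = 197 = 2·3^0 + 2·3^1 + 0·3^2 + 1·3^3 + 2·3^4
  c_2 = 190 = 1·3^0 + 0·3^1 + 0·3^2 + 1·3^3 + 2·3^4
  c_3 = 128 = 2·3^0 + 0·3^1 + 2·3^2 + 1·3^3 + 1·3^4
  c_4 = 176 = 2·3^0 + 1·3^1 + 1·3^2 + 0·3^3 + 2·3^4
  c_5 = 103 = 1·3^0 + 1·3^1 + 2·3^2 + 0·3^3 + 1·3^4
Factor λ_0 = (2, 1, 2, 2, 1)
Factor λ_1 = (2, 0, 0, 1, 1)
Factor λ_2 = (0, 0, 2, 1, 2)
Factor λ_3 = (1, 1, 1, 0, 0)
Factor λ_4 = (2, 2, 1, 2, 1)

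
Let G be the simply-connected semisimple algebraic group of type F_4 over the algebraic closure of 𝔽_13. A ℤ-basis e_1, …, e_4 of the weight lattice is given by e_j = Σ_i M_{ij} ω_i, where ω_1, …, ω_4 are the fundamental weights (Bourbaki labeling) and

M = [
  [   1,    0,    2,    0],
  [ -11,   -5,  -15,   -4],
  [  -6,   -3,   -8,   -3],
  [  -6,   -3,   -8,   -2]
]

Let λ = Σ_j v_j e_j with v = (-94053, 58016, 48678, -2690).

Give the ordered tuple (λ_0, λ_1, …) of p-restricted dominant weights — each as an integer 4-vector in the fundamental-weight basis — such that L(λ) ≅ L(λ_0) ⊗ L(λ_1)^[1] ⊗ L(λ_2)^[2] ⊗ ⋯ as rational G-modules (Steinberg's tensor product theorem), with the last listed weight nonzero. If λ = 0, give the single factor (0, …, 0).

((1, 3, 11, 12), (7, 6, 9, 10), (6, 5, 0, 10), (1, 11, 4, 2))

ω-coordinates c = M·v, v = (-94053, 58016, 48678, -2690):
  c_1 = (1)·(-94053) + 0·58016 + 2·48678 + (0)·(-2690) = 3303
  c_2 = (-11)·(-94053) + (-5)·(58016) + (-15)·(48678) + (-4)·(-2690) = 25093
  c_3 = (-6)·(-94053) + (-3)·(58016) + (-8)·(48678) + (-3)·(-2690) = 8916
  c_4 = (-6)·(-94053) + (-3)·(58016) + (-8)·(48678) + (-2)·(-2690) = 6226
Expand coordinatewise in base 13:
  c_1 = 3303 = 1·13^0 + 7·13^1 + 6·13^2 + 1·13^3
  c_2 = 25093 = 3·13^0 + 6·13^1 + 5·13^2 + 11·13^3
  c_3 = 8916 = 11·13^0 + 9·13^1 + 0·13^2 + 4·13^3
  c_4 = 6226 = 12·13^0 + 10·13^1 + 10·13^2 + 2·13^3
p-restricted factor λ_0 = (1, 3, 11, 12)
p-restricted factor λ_1 = (7, 6, 9, 10)
p-restricted factor λ_2 = (6, 5, 0, 10)
p-restricted factor λ_3 = (1, 11, 4, 2)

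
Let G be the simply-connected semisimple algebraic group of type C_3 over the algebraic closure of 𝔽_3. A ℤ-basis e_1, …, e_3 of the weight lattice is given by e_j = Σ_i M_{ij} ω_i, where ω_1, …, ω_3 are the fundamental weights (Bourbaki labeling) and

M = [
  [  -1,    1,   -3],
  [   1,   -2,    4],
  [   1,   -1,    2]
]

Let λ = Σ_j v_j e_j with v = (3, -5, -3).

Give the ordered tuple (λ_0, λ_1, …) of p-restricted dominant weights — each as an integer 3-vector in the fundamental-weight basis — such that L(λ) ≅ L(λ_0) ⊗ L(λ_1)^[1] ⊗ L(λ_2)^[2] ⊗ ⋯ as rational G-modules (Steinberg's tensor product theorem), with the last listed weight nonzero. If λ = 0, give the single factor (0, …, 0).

((1, 1, 2),)

Compute c_i = Σ_j M_{ij} v_j with v = (3, -5, -3):
  c_1 = -1*3 + 1*-5 + -3*-3 = 1
  c_2 = 1*3 + -2*-5 + 4*-3 = 1
  c_3 = 1*3 + -1*-5 + 2*-3 = 2
Writing each c_i in base p = 3:
  c_1 = 1 = 1·3^0
  c_2 = 1 = 1·3^0
  c_3 = 2 = 2·3^0
Factor λ_0 = (1, 1, 2)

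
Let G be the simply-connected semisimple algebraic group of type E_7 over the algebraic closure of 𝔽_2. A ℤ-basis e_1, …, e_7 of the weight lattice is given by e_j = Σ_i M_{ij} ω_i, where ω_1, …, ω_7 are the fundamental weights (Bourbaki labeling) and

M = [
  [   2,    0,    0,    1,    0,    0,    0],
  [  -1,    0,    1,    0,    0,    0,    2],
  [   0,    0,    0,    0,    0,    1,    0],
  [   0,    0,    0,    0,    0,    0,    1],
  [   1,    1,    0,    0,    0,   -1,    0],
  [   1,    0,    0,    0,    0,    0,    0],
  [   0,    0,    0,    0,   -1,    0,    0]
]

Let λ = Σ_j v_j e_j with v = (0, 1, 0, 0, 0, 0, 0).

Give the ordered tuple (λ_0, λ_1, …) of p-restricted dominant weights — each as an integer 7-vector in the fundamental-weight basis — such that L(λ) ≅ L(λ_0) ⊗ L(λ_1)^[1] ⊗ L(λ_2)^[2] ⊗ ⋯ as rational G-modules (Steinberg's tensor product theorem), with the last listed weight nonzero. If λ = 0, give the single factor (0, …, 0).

((0, 0, 0, 0, 1, 0, 0),)

Change of basis e → ω: c = M·v where v = (0, 1, 0, 0, 0, 0, 0):
  c_1 = 2*0 + 0*1 + 0*0 + 1*0 + 0*0 + 0*0 + 0*0 = 0
  c_2 = -1*0 + 0*1 + 1*0 + 0*0 + 0*0 + 0*0 + 2*0 = 0
  c_3 = 0*0 + 0*1 + 0*0 + 0*0 + 0*0 + 1*0 + 0*0 = 0
  c_4 = 0*0 + 0*1 + 0*0 + 0*0 + 0*0 + 0*0 + 1*0 = 0
  c_5 = 1*0 + 1*1 + 0*0 + 0*0 + 0*0 + -1*0 + 0*0 = 1
  c_6 = 1*0 + 0*1 + 0*0 + 0*0 + 0*0 + 0*0 + 0*0 = 0
  c_7 = 0*0 + 0*1 + 0*0 + 0*0 + -1*0 + 0*0 + 0*0 = 0
Base-2 expansion of each c_i:
  c_1 = 0
  c_2 = 0
  c_3 = 0
  c_4 = 0
  c_5 = 1 = 1·2^0
  c_6 = 0
  c_7 = 0
p-restricted factor λ_0 = (0, 0, 0, 0, 1, 0, 0)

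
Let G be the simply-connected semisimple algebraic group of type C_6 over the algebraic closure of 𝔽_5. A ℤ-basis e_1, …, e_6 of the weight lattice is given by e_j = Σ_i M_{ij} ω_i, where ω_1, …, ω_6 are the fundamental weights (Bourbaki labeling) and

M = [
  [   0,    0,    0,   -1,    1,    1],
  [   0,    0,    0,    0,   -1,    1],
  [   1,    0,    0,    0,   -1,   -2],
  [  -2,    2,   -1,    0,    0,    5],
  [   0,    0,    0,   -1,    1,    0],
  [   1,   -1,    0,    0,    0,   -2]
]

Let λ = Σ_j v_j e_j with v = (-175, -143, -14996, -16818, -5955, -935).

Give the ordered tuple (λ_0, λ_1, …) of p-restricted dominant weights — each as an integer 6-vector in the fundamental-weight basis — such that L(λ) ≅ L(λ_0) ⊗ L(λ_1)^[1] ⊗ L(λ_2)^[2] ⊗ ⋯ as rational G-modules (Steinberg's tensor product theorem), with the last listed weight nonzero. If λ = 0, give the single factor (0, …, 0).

((3, 0, 0, 0, 3, 3), (0, 4, 0, 2, 2, 2), (2, 0, 1, 0, 4, 3), (4, 0, 1, 3, 1, 4), (0, 3, 2, 1, 2, 2), (3, 1, 2, 3, 3, 0))

Converting to the ω-basis (c_i = row i of M dotted with v = (-175, -143, -14996, -16818, -5955, -935)):
  c_1 = 0*-175 + 0*-143 + 0*-14996 + -1*-16818 + 1*-5955 + 1*-935 = 9928
  c_2 = 0*-175 + 0*-143 + 0*-14996 + 0*-16818 + -1*-5955 + 1*-935 = 5020
  c_3 = 1*-175 + 0*-143 + 0*-14996 + 0*-16818 + -1*-5955 + -2*-935 = 7650
  c_4 = -2*-175 + 2*-143 + -1*-14996 + 0*-16818 + 0*-5955 + 5*-935 = 10385
  c_5 = 0*-175 + 0*-143 + 0*-14996 + -1*-16818 + 1*-5955 + 0*-935 = 10863
  c_6 = 1*-175 + -1*-143 + 0*-14996 + 0*-16818 + 0*-5955 + -2*-935 = 1838
Writing each c_i in base p = 5:
  c_1 = 9928 = 3·5^0 + 0·5^1 + 2·5^2 + 4·5^3 + 0·5^4 + 3·5^5
  c_2 = 5020 = 0·5^0 + 4·5^1 + 0·5^2 + 0·5^3 + 3·5^4 + 1·5^5
  c_3 = 7650 = 0·5^0 + 0·5^1 + 1·5^2 + 1·5^3 + 2·5^4 + 2·5^5
  c_4 = 10385 = 0·5^0 + 2·5^1 + 0·5^2 + 3·5^3 + 1·5^4 + 3·5^5
  c_5 = 10863 = 3·5^0 + 2·5^1 + 4·5^2 + 1·5^3 + 2·5^4 + 3·5^5
  c_6 = 1838 = 3·5^0 + 2·5^1 + 3·5^2 + 4·5^3 + 2·5^4
p-restricted factor λ_0 = (3, 0, 0, 0, 3, 3)
p-restricted factor λ_1 = (0, 4, 0, 2, 2, 2)
p-restricted factor λ_2 = (2, 0, 1, 0, 4, 3)
p-restricted factor λ_3 = (4, 0, 1, 3, 1, 4)
p-restricted factor λ_4 = (0, 3, 2, 1, 2, 2)
p-restricted factor λ_5 = (3, 1, 2, 3, 3, 0)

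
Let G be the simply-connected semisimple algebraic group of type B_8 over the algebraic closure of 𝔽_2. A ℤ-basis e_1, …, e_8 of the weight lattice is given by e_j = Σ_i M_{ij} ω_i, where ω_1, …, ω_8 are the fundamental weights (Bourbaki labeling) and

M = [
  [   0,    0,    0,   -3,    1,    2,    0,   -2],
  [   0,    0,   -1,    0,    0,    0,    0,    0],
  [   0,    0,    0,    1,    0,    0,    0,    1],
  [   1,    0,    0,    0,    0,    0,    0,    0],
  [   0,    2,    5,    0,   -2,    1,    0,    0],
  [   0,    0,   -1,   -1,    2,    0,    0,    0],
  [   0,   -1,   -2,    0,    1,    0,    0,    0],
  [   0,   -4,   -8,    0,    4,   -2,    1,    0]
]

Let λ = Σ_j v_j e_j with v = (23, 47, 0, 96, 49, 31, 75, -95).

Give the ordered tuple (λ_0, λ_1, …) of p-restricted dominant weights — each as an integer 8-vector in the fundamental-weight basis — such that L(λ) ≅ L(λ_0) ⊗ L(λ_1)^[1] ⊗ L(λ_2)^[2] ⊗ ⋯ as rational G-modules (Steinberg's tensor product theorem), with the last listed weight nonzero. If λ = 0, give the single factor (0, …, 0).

Converting to the ω-basis (c_i = row i of M dotted with v = (23, 47, 0, 96, 49, 31, 75, -95)):
  c_1 = 0·23 + 0·47 + 0·0 + (-3)·(96) + 1·49 + 2·31 + 0·75 + (-2)·(-95) = 13
  c_2 = 0·23 + 0·47 + (-1)·(0) + 0·96 + 0·49 + 0·31 + 0·75 + (0)·(-95) = 0
  c_3 = 0·23 + 0·47 + 0·0 + 1·96 + 0·49 + 0·31 + 0·75 + (1)·(-95) = 1
  c_4 = 1·23 + 0·47 + 0·0 + 0·96 + 0·49 + 0·31 + 0·75 + (0)·(-95) = 23
  c_5 = 0·23 + 2·47 + 5·0 + 0·96 + (-2)·(49) + 1·31 + 0·75 + (0)·(-95) = 27
  c_6 = 0·23 + 0·47 + (-1)·(0) + (-1)·(96) + 2·49 + 0·31 + 0·75 + (0)·(-95) = 2
  c_7 = 0·23 + (-1)·(47) + (-2)·(0) + 0·96 + 1·49 + 0·31 + 0·75 + (0)·(-95) = 2
  c_8 = 0·23 + (-4)·(47) + (-8)·(0) + 0·96 + 4·49 + (-2)·(31) + 1·75 + (0)·(-95) = 21
Writing each c_i in base p = 2:
  c_1 = 13 = 1·2^0 + 0·2^1 + 1·2^2 + 1·2^3
  c_2 = 0
  c_3 = 1 = 1·2^0
  c_4 = 23 = 1·2^0 + 1·2^1 + 1·2^2 + 0·2^3 + 1·2^4
  c_5 = 27 = 1·2^0 + 1·2^1 + 0·2^2 + 1·2^3 + 1·2^4
  c_6 = 2 = 0·2^0 + 1·2^1
  c_7 = 2 = 0·2^0 + 1·2^1
  c_8 = 21 = 1·2^0 + 0·2^1 + 1·2^2 + 0·2^3 + 1·2^4
λ_0 = (1, 0, 1, 1, 1, 0, 0, 1)
λ_1 = (0, 0, 0, 1, 1, 1, 1, 0)
λ_2 = (1, 0, 0, 1, 0, 0, 0, 1)
λ_3 = (1, 0, 0, 0, 1, 0, 0, 0)
λ_4 = (0, 0, 0, 1, 1, 0, 0, 1)

((1, 0, 1, 1, 1, 0, 0, 1), (0, 0, 0, 1, 1, 1, 1, 0), (1, 0, 0, 1, 0, 0, 0, 1), (1, 0, 0, 0, 1, 0, 0, 0), (0, 0, 0, 1, 1, 0, 0, 1))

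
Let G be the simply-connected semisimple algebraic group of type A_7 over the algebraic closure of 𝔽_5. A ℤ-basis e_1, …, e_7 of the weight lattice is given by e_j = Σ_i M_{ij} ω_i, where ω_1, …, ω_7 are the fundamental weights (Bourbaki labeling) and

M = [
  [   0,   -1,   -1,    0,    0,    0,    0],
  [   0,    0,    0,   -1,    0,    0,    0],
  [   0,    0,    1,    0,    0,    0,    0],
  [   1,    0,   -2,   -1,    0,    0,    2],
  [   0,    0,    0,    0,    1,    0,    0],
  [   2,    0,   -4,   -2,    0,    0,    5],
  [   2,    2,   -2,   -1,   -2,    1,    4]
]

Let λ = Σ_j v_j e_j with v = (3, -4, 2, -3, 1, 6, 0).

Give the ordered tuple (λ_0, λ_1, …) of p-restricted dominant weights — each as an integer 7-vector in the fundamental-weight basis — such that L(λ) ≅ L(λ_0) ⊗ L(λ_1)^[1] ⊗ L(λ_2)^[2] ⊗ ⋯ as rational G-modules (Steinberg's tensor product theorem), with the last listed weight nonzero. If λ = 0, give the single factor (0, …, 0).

Converting to the ω-basis (c_i = row i of M dotted with v = (3, -4, 2, -3, 1, 6, 0)):
  c_1 = 0·3 + (-1)·(-4) + (-1)·(2) + (0)·(-3) + 0·1 + 0·6 + 0·0 = 2
  c_2 = 0·3 + (0)·(-4) + 0·2 + (-1)·(-3) + 0·1 + 0·6 + 0·0 = 3
  c_3 = 0·3 + (0)·(-4) + 1·2 + (0)·(-3) + 0·1 + 0·6 + 0·0 = 2
  c_4 = 1·3 + (0)·(-4) + (-2)·(2) + (-1)·(-3) + 0·1 + 0·6 + 2·0 = 2
  c_5 = 0·3 + (0)·(-4) + 0·2 + (0)·(-3) + 1·1 + 0·6 + 0·0 = 1
  c_6 = 2·3 + (0)·(-4) + (-4)·(2) + (-2)·(-3) + 0·1 + 0·6 + 5·0 = 4
  c_7 = 2·3 + (2)·(-4) + (-2)·(2) + (-1)·(-3) + (-2)·(1) + 1·6 + 4·0 = 1
Base-5 expansion of each c_i:
  c_1 = 2 = 2·5^0
  c_2 = 3 = 3·5^0
  c_3 = 2 = 2·5^0
  c_4 = 2 = 2·5^0
  c_5 = 1 = 1·5^0
  c_6 = 4 = 4·5^0
  c_7 = 1 = 1·5^0
λ_0 = (2, 3, 2, 2, 1, 4, 1)

((2, 3, 2, 2, 1, 4, 1),)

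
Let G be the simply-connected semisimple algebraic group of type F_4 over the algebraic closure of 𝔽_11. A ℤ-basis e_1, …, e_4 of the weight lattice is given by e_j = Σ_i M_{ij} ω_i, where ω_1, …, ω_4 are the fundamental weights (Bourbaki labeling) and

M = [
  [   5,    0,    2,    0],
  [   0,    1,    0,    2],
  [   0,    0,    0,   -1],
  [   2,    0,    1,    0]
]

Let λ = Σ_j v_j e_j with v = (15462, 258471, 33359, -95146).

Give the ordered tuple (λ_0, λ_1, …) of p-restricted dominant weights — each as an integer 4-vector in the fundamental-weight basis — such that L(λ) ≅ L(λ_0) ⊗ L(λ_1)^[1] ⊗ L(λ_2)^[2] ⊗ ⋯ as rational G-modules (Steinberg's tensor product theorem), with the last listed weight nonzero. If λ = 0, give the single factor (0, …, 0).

((5, 1, 7, 10), (3, 5, 3, 2), (2, 2, 5, 3), (9, 7, 5, 4), (9, 4, 6, 4))

Converting to the ω-basis (c_i = row i of M dotted with v = (15462, 258471, 33359, -95146)):
  c_1 = (5)·(15462) + (0)·(258471) + (2)·(33359) + (0)·(-95146) = 144028
  c_2 = (0)·(15462) + (1)·(258471) + (0)·(33359) + (2)·(-95146) = 68179
  c_3 = (0)·(15462) + (0)·(258471) + (0)·(33359) + (-1)·(-95146) = 95146
  c_4 = (2)·(15462) + (0)·(258471) + (1)·(33359) + (0)·(-95146) = 64283
Expand coordinatewise in base 11:
  c_1 = 144028 = 5·11^0 + 3·11^1 + 2·11^2 + 9·11^3 + 9·11^4
  c_2 = 68179 = 1·11^0 + 5·11^1 + 2·11^2 + 7·11^3 + 4·11^4
  c_3 = 95146 = 7·11^0 + 3·11^1 + 5·11^2 + 5·11^3 + 6·11^4
  c_4 = 64283 = 10·11^0 + 2·11^1 + 3·11^2 + 4·11^3 + 4·11^4
p-restricted factor λ_0 = (5, 1, 7, 10)
p-restricted factor λ_1 = (3, 5, 3, 2)
p-restricted factor λ_2 = (2, 2, 5, 3)
p-restricted factor λ_3 = (9, 7, 5, 4)
p-restricted factor λ_4 = (9, 4, 6, 4)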